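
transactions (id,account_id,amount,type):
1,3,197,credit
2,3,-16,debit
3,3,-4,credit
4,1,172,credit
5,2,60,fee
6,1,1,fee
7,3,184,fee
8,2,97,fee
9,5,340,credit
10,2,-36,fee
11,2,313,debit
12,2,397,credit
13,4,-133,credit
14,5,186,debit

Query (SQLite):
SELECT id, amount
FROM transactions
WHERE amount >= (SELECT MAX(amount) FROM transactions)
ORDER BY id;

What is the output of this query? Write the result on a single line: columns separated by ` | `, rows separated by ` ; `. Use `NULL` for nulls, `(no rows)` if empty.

12 | 397

Scalar subquery: MAX(amount) over all transactions rows = 397.
Keep rows where amount >= that value.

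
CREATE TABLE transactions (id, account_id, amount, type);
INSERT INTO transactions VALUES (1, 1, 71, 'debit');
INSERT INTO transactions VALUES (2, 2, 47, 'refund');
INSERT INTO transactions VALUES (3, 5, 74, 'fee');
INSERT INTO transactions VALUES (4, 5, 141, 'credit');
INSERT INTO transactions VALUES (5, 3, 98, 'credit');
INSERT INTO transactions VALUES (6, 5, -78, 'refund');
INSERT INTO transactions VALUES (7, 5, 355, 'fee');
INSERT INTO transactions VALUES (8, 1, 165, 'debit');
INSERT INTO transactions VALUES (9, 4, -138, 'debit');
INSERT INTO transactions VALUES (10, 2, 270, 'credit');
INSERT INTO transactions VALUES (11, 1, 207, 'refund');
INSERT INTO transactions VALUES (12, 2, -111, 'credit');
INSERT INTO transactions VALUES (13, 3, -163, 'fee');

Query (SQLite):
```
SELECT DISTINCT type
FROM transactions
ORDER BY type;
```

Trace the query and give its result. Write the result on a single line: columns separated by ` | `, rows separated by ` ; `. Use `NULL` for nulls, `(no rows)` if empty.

Collect distinct type values from transactions.

credit ; debit ; fee ; refund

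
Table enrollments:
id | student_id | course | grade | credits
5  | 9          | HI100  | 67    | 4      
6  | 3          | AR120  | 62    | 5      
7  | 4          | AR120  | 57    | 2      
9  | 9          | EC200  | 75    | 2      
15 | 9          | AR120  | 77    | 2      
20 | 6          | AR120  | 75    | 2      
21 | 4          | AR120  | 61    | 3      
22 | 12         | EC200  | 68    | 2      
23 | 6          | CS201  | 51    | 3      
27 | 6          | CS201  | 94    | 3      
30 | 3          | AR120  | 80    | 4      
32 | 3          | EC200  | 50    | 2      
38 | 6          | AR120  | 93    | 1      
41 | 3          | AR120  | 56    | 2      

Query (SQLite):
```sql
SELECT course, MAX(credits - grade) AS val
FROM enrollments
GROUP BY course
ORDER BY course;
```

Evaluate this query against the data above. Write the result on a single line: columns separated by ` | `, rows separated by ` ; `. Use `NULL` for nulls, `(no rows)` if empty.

AR120 | -54 ; CS201 | -48 ; EC200 | -48 ; HI100 | -63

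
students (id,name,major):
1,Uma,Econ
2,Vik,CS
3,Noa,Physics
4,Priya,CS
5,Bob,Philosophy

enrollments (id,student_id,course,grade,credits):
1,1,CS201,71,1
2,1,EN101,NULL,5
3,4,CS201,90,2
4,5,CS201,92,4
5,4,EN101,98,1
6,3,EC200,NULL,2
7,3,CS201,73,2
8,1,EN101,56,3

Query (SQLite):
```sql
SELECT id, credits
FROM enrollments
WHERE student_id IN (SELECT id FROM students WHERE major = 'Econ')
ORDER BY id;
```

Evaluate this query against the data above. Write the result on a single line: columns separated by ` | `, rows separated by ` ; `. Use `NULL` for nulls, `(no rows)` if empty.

1 | 1 ; 2 | 5 ; 8 | 3

Inner query: students.id where major = 'Econ'.
Outer: keep enrollments rows whose student_id is in that set.
Inner query → {1}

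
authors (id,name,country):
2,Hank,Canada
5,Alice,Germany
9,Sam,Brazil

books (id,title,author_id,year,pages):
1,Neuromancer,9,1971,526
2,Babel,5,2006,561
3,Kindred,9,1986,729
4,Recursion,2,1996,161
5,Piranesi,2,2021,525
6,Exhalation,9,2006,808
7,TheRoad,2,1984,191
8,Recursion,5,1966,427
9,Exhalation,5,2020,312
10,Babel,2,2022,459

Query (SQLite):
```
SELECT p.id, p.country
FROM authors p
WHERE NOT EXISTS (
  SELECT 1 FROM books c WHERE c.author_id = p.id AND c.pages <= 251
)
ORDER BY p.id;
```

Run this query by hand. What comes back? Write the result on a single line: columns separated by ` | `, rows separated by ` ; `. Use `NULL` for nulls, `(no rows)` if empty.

5 | Germany ; 9 | Brazil

For each authors row, check whether any books with matching author_id has pages <= 251.
Keep rows where that is false.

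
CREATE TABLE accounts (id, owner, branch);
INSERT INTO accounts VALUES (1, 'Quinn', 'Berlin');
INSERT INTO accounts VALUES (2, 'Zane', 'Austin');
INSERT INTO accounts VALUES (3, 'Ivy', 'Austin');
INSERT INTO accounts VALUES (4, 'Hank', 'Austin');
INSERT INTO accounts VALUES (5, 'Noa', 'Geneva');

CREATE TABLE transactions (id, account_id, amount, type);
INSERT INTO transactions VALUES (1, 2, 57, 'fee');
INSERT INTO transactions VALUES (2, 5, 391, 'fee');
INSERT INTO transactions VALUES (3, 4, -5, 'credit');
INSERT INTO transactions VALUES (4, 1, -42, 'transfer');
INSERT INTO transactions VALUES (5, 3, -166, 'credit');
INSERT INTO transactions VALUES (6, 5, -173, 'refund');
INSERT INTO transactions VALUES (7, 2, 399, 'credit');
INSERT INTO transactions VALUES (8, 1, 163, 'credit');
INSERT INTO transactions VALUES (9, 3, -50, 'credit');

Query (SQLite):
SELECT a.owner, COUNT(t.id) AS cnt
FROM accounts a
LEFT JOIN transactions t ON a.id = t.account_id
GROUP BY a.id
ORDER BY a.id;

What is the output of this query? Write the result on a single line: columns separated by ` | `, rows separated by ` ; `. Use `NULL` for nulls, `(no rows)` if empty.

Quinn | 2 ; Zane | 2 ; Ivy | 2 ; Hank | 1 ; Noa | 2

LEFT JOIN keeps every accounts row; unmatched ones get NULL for transactions columns.
Group by accounts.id and compute COUNT(t.id). COUNT(col) of an all-NULL group is 0.
  1: ids {4, 8} → COUNT(t.id)=2
  2: ids {1, 7} → COUNT(t.id)=2
  3: ids {5, 9} → COUNT(t.id)=2
  4: ids {3} → COUNT(t.id)=1
  5: ids {2, 6} → COUNT(t.id)=2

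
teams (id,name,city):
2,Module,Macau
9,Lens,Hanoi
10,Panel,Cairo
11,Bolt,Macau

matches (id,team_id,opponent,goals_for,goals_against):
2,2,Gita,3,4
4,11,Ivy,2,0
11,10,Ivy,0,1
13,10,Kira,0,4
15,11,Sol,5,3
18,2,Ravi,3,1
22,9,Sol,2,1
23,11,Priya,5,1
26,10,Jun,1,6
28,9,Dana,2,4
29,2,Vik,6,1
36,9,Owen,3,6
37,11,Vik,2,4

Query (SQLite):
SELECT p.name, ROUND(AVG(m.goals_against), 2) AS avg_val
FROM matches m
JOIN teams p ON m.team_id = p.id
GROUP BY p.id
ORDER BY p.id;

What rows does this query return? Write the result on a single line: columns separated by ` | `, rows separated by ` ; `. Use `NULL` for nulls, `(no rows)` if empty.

Join each matches row to its teams via team_id.
Group joined rows by teams.id; compute ROUND(AVG(m.goals_against), 2) per group.
  2: ids {2, 18, 29} → ROUND(AVG(m.goals_against), 2)=2
  9: ids {22, 28, 36} → ROUND(AVG(m.goals_against), 2)=3.67
  10: ids {11, 13, 26} → ROUND(AVG(m.goals_against), 2)=3.67
  11: ids {4, 15, 23, 37} → ROUND(AVG(m.goals_against), 2)=2

Module | 2 ; Lens | 3.67 ; Panel | 3.67 ; Bolt | 2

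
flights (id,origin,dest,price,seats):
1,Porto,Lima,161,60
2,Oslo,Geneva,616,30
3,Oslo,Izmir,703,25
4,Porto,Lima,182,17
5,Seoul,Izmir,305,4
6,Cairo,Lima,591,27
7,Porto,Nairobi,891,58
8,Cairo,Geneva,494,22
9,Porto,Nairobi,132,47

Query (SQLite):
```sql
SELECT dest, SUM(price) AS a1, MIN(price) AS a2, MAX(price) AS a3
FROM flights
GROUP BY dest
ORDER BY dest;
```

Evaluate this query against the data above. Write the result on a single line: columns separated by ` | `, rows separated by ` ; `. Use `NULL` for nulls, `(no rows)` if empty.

Group flights by dest.
Per group compute: SUM(price), MIN(price), MAX(price).
  Geneva: ids {2, 8} → SUM(price)=1110, MIN(price)=494, MAX(price)=616
  Izmir: ids {3, 5} → SUM(price)=1008, MIN(price)=305, MAX(price)=703
  Lima: ids {1, 4, 6} → SUM(price)=934, MIN(price)=161, MAX(price)=591
  Nairobi: ids {7, 9} → SUM(price)=1023, MIN(price)=132, MAX(price)=891

Geneva | 1110 | 494 | 616 ; Izmir | 1008 | 305 | 703 ; Lima | 934 | 161 | 591 ; Nairobi | 1023 | 132 | 891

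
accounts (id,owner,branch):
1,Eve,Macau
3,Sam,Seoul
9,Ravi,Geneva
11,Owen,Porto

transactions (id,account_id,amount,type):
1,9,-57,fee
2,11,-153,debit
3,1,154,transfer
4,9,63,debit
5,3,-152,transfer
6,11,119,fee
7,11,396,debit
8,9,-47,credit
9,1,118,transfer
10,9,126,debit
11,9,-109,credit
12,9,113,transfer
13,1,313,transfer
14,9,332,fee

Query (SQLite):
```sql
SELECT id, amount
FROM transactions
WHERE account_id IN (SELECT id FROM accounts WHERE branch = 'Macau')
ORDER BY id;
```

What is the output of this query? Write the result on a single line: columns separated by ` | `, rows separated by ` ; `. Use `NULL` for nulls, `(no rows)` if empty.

3 | 154 ; 9 | 118 ; 13 | 313

Inner query: accounts.id where branch = 'Macau'.
Outer: keep transactions rows whose account_id is in that set.
Inner query → {1}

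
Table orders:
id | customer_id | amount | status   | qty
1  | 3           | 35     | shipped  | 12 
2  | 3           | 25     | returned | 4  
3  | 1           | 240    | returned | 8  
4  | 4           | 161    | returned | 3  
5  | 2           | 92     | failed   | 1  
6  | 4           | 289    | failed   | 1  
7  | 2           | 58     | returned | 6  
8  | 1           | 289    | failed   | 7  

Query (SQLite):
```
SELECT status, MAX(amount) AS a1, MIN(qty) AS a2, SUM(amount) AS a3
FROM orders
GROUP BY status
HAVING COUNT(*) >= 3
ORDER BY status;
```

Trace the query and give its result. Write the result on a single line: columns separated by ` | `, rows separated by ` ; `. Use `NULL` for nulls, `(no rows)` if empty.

failed | 289 | 1 | 670 ; returned | 240 | 3 | 484

Group orders by status.
Per group compute: MAX(amount), MIN(qty), SUM(amount).
HAVING: drop groups with fewer than 3 rows.
  failed: ids {5, 6, 8} → MAX(amount)=289, MIN(qty)=1, SUM(amount)=670
  returned: ids {2, 3, 4, 7} → MAX(amount)=240, MIN(qty)=3, SUM(amount)=484
  shipped: ids {1} → MAX(amount)=35, MIN(qty)=12, SUM(amount)=35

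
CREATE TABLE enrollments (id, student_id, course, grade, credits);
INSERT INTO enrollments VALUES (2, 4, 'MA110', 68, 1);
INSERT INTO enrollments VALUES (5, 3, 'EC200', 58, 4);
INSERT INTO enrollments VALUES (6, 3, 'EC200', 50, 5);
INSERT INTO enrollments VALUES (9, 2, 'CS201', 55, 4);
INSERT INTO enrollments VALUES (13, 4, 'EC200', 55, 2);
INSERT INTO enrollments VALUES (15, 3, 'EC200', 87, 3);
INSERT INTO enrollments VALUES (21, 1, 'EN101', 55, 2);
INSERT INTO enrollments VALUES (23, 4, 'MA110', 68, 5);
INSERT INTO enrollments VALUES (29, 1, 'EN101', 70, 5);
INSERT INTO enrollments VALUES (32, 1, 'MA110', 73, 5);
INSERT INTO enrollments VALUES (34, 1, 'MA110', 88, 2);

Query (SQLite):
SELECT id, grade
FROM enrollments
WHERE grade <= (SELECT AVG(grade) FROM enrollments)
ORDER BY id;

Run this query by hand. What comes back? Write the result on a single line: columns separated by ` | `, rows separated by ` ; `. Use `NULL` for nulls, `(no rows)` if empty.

5 | 58 ; 6 | 50 ; 9 | 55 ; 13 | 55 ; 21 | 55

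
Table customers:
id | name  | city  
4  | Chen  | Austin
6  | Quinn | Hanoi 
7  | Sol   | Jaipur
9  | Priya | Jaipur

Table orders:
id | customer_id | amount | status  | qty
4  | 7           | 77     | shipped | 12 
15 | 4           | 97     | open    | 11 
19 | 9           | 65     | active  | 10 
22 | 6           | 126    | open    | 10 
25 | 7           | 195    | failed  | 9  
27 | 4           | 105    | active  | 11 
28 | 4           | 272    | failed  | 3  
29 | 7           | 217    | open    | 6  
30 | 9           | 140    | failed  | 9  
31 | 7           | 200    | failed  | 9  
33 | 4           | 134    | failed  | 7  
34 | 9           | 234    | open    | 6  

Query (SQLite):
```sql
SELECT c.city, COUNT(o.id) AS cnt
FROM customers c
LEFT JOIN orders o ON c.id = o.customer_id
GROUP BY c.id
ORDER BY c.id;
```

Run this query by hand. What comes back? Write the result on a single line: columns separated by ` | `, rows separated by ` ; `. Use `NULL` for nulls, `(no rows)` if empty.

Austin | 4 ; Hanoi | 1 ; Jaipur | 4 ; Jaipur | 3

LEFT JOIN keeps every customers row; unmatched ones get NULL for orders columns.
Group by customers.id and compute COUNT(o.id). COUNT(col) of an all-NULL group is 0.
  4: ids {15, 27, 28, 33} → COUNT(o.id)=4
  6: ids {22} → COUNT(o.id)=1
  7: ids {4, 25, 29, 31} → COUNT(o.id)=4
  9: ids {19, 30, 34} → COUNT(o.id)=3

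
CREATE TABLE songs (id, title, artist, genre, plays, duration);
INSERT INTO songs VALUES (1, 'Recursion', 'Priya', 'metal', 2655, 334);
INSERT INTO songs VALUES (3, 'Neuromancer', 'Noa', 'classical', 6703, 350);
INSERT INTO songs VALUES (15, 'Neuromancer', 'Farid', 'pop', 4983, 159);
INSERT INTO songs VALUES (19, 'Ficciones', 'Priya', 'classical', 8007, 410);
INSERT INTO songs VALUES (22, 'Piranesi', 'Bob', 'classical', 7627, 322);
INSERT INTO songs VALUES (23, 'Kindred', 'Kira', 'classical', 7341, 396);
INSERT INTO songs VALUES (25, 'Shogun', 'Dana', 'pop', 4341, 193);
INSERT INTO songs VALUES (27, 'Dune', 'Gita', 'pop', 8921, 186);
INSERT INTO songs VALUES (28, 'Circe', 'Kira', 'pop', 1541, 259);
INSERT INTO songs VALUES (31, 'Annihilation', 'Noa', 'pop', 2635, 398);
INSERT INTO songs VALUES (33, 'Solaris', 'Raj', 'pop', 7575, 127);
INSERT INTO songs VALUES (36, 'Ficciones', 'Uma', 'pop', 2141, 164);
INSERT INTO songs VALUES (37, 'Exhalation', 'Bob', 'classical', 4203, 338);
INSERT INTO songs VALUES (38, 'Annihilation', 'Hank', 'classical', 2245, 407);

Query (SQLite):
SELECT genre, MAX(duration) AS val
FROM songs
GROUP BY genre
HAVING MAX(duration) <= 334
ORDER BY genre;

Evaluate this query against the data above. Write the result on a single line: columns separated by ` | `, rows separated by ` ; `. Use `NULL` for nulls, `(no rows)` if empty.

metal | 334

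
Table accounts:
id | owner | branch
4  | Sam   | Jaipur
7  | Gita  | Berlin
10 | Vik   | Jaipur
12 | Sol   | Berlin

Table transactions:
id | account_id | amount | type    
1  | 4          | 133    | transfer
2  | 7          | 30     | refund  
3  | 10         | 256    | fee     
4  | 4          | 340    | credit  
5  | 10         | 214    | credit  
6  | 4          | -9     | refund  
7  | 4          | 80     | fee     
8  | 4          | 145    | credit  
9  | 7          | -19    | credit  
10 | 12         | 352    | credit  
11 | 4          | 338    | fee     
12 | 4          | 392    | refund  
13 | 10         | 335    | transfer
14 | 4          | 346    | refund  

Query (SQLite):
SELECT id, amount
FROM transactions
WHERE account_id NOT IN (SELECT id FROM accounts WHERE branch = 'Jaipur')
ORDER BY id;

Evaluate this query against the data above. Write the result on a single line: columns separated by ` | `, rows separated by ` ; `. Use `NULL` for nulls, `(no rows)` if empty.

Inner query: accounts.id where branch = 'Jaipur'.
Outer: keep transactions rows whose account_id is not in that set.
Inner query → {4, 10}

2 | 30 ; 9 | -19 ; 10 | 352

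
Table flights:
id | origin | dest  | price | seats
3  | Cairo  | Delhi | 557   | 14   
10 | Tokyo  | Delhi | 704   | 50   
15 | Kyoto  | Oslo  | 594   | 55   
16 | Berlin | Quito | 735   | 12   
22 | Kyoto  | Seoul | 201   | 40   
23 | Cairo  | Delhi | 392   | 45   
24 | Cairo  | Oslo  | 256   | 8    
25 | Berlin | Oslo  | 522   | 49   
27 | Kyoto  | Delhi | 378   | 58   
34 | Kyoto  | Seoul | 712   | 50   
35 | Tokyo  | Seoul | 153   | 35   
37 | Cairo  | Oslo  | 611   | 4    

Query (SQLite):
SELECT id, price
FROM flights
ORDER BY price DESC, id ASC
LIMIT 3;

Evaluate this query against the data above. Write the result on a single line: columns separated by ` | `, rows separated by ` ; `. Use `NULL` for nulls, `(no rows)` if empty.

16 | 735 ; 34 | 712 ; 10 | 704

Sort by price desc, tiebreak id asc: (735, id=16), (712, id=34), (704, id=10), (611, id=37), (594, id=15), (557, id=3) …. Take first 3.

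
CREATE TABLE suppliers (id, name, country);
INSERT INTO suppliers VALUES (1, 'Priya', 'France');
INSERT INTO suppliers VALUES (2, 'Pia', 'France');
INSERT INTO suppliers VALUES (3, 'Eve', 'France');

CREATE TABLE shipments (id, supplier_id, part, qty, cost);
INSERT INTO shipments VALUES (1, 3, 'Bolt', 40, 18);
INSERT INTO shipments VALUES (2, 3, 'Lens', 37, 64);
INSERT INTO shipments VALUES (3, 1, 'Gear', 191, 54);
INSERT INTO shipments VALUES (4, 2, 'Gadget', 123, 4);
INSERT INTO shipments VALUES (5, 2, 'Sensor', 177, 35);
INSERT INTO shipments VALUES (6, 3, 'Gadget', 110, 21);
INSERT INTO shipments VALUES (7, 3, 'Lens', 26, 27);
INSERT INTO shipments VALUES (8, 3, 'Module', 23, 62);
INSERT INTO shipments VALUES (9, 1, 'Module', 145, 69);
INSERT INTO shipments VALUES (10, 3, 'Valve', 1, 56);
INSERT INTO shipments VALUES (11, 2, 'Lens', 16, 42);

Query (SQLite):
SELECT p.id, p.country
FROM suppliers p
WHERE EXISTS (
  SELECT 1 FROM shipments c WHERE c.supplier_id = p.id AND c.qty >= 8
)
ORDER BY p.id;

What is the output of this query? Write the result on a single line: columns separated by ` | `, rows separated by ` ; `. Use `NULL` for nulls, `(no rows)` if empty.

1 | France ; 2 | France ; 3 | France

For each suppliers row, check whether any shipments with matching supplier_id has qty >= 8.
Keep rows where that is true.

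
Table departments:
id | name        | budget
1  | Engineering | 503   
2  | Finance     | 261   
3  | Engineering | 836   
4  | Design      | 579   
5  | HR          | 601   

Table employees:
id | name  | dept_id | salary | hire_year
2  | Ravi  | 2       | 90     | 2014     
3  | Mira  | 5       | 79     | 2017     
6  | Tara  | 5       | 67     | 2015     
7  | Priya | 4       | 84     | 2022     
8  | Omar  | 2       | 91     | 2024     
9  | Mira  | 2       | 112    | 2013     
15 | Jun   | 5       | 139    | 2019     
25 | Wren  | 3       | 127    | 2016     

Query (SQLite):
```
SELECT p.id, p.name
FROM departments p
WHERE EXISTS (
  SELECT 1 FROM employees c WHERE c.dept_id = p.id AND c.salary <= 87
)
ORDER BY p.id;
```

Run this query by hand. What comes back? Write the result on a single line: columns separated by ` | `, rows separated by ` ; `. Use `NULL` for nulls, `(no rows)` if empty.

For each departments row, check whether any employees with matching dept_id has salary <= 87.
Keep rows where that is true.

4 | Design ; 5 | HR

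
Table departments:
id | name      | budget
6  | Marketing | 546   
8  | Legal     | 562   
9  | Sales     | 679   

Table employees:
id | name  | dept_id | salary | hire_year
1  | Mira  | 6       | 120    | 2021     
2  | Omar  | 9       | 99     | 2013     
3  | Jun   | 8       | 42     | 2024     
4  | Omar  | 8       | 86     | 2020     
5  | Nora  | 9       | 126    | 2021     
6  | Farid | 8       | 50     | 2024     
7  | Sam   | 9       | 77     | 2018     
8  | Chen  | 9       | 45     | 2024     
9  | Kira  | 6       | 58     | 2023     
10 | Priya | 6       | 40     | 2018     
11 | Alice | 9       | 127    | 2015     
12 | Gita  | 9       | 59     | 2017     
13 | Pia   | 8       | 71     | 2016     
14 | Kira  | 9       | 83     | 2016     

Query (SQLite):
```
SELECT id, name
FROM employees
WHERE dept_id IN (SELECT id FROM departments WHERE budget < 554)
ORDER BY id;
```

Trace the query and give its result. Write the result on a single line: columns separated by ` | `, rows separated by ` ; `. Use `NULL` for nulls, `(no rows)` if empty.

1 | Mira ; 9 | Kira ; 10 | Priya

Inner query: departments.id where budget < 554.
Outer: keep employees rows whose dept_id is in that set.
Inner query → {6}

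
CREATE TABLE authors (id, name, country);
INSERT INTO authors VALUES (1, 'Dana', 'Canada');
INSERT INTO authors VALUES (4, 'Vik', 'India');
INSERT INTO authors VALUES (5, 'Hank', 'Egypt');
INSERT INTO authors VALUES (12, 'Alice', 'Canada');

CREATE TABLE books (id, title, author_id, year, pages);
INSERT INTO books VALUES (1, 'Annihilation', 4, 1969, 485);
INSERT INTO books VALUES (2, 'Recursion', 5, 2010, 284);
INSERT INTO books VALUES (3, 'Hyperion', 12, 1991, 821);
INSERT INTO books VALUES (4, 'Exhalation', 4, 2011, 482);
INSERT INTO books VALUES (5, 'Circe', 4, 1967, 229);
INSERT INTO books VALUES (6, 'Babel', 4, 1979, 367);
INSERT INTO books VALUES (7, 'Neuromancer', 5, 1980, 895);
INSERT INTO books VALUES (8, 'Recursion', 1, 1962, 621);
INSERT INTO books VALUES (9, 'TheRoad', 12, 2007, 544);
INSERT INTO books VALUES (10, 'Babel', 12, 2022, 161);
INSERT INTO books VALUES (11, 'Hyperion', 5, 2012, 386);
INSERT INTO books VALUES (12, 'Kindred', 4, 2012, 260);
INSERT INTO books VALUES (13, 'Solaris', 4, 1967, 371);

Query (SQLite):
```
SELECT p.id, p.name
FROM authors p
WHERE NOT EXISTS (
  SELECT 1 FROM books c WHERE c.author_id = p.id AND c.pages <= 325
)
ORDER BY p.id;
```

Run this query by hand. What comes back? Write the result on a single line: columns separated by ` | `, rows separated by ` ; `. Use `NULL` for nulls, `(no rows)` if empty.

1 | Dana

For each authors row, check whether any books with matching author_id has pages <= 325.
Keep rows where that is false.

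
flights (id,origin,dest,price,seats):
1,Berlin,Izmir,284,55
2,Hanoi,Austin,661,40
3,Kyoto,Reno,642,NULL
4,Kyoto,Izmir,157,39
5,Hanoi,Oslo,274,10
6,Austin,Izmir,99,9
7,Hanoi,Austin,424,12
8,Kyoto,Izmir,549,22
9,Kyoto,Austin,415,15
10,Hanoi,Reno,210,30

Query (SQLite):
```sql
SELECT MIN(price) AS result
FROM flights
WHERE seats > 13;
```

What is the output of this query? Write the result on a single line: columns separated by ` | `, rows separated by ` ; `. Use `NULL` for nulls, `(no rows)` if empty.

Rows where seats > 13 → price values: [284, 661, 157, 549, 415, 210].
MIN of non-NULL values = 157.

157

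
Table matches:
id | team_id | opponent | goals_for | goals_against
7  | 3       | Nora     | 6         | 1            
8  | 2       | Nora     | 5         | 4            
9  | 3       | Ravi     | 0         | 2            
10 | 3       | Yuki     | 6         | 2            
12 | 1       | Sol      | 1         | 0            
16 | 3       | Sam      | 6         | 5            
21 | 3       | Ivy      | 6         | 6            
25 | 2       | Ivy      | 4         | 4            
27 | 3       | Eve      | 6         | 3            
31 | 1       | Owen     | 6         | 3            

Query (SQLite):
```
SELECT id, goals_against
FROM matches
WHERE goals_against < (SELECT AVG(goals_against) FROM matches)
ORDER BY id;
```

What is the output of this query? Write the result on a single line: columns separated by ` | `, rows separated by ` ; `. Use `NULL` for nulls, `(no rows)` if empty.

Scalar subquery: AVG(goals_against) over all matches rows = 3.0.
Keep rows where goals_against < that value.

7 | 1 ; 9 | 2 ; 10 | 2 ; 12 | 0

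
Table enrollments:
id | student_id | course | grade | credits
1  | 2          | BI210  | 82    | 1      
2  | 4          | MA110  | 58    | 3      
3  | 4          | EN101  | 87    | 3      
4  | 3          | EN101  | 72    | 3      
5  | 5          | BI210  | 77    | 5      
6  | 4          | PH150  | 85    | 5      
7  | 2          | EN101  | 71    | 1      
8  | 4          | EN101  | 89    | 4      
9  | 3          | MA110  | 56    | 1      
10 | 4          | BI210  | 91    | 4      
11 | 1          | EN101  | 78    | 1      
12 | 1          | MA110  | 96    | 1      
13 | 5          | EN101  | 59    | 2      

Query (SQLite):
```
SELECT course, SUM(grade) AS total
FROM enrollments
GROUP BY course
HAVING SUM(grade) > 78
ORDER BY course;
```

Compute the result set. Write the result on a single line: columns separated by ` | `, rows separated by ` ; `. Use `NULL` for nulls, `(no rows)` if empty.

BI210 | 250 ; EN101 | 456 ; MA110 | 210 ; PH150 | 85

Partition enrollments by course; compute SUM(grade) within each group.
HAVING: keep groups where SUM(grade) > 78.
  BI210: ids {1, 5, 10} → SUM(grade)=250
  EN101: ids {3, 4, 7, 8, 11, 13} → SUM(grade)=456
  MA110: ids {2, 9, 12} → SUM(grade)=210
  PH150: ids {6} → SUM(grade)=85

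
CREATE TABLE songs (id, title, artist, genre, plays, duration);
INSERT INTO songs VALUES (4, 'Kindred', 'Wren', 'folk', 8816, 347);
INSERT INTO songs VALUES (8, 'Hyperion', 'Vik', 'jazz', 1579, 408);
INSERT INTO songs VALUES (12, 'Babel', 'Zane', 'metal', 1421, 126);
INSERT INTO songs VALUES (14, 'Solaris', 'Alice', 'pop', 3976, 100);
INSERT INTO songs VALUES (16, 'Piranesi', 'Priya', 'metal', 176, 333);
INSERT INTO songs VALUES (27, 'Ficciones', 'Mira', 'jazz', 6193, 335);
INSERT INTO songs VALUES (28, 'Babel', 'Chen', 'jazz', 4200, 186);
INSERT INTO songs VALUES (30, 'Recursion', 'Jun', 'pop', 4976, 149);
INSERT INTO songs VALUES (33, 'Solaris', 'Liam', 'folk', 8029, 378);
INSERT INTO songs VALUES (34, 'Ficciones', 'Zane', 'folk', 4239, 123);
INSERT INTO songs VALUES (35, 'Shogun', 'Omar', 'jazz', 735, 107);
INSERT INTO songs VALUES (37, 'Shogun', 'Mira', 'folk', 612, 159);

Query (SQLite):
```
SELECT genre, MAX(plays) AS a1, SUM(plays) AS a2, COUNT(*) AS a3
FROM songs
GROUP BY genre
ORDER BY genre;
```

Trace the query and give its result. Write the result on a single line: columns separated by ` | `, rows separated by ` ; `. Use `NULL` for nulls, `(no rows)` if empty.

Group songs by genre.
Per group compute: MAX(plays), SUM(plays), COUNT(*).
  folk: ids {4, 33, 34, 37} → MAX(plays)=8816, SUM(plays)=21696, COUNT(*)=4
  jazz: ids {8, 27, 28, 35} → MAX(plays)=6193, SUM(plays)=12707, COUNT(*)=4
  metal: ids {12, 16} → MAX(plays)=1421, SUM(plays)=1597, COUNT(*)=2
  pop: ids {14, 30} → MAX(plays)=4976, SUM(plays)=8952, COUNT(*)=2

folk | 8816 | 21696 | 4 ; jazz | 6193 | 12707 | 4 ; metal | 1421 | 1597 | 2 ; pop | 4976 | 8952 | 2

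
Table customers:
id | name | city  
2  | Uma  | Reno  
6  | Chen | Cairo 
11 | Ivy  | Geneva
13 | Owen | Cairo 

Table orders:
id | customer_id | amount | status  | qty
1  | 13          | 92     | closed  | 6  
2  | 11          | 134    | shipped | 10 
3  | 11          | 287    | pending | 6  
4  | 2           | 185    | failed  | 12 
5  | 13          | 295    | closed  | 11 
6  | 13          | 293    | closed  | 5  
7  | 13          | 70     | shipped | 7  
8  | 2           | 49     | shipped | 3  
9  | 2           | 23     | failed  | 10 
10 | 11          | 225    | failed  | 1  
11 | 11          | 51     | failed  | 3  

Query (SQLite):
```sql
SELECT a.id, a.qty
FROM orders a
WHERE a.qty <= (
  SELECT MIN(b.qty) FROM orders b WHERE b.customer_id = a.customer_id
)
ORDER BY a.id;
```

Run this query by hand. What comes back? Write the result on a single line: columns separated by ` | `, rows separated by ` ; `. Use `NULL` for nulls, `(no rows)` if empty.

For each orders row a, compute MIN(qty) over rows sharing a.customer_id.
Keep row a if a.qty <= that per-group MIN.
  customer_id=2: MIN(qty) = 3
  customer_id=11: MIN(qty) = 1
  customer_id=13: MIN(qty) = 5

6 | 5 ; 8 | 3 ; 10 | 1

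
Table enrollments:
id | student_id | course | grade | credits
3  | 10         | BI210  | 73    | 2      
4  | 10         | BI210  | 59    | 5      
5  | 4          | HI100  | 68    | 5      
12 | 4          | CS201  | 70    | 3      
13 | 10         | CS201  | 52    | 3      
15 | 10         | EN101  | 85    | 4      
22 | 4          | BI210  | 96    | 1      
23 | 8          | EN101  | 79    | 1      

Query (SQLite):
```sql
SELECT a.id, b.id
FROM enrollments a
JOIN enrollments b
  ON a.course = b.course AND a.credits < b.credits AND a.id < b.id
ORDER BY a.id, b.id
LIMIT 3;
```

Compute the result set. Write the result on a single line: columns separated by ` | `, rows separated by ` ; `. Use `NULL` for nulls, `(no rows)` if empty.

3 | 4

Pairs (a,b) with same course, a.credits < b.credits, a.id < b.id.
course groups: BI210:{3,4,22} CS201:{12,13} EN101:{15,23} HI100:{5}
Ordered by (a.id, b.id); first 3.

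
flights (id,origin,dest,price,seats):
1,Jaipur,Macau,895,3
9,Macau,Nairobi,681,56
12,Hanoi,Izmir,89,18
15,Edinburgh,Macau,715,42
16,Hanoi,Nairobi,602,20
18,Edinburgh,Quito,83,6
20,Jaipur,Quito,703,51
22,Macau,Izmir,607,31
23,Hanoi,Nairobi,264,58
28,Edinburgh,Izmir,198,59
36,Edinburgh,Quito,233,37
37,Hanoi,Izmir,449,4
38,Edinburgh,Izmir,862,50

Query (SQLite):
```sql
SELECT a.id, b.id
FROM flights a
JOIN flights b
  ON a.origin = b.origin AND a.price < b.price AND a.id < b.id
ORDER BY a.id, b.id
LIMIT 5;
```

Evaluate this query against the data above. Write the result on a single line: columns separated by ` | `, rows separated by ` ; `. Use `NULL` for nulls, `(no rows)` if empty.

12 | 16 ; 12 | 23 ; 12 | 37 ; 15 | 38 ; 18 | 28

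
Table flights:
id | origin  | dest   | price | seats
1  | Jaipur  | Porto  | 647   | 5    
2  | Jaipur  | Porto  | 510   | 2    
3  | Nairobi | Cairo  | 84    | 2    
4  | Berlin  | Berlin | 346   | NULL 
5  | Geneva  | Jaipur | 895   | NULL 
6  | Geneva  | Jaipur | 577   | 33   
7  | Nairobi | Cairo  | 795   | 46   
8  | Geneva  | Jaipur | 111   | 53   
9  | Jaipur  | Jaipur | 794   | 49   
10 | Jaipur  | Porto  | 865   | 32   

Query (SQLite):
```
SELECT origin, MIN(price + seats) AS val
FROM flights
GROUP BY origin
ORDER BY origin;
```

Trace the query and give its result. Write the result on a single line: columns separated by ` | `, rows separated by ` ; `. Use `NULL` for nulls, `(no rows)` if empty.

For each row compute price + seats.
Group by origin; take MIN of the expression per group.
  Berlin: ids {4} → MIN(price + seats)=NULL
  Geneva: ids {5, 6, 8} → MIN(price + seats)=164
  Jaipur: ids {1, 2, 9, 10} → MIN(price + seats)=512
  Nairobi: ids {3, 7} → MIN(price + seats)=86

Berlin | NULL ; Geneva | 164 ; Jaipur | 512 ; Nairobi | 86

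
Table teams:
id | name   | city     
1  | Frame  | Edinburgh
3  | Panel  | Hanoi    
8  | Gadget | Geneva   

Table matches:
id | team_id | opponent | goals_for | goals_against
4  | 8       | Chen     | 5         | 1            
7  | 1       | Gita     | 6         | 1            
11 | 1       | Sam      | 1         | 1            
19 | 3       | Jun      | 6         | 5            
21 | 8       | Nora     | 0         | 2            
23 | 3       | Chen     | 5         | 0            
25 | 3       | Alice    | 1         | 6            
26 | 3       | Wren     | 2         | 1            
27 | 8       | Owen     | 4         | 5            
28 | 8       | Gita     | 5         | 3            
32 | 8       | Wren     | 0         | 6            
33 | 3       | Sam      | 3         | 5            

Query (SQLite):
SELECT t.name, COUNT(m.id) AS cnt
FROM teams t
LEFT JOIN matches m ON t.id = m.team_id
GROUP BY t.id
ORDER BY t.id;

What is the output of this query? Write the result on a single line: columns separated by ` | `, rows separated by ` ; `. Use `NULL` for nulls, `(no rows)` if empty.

LEFT JOIN keeps every teams row; unmatched ones get NULL for matches columns.
Group by teams.id and compute COUNT(m.id). COUNT(col) of an all-NULL group is 0.
  1: ids {7, 11} → COUNT(m.id)=2
  3: ids {19, 23, 25, 26, 33} → COUNT(m.id)=5
  8: ids {4, 21, 27, 28, 32} → COUNT(m.id)=5

Frame | 2 ; Panel | 5 ; Gadget | 5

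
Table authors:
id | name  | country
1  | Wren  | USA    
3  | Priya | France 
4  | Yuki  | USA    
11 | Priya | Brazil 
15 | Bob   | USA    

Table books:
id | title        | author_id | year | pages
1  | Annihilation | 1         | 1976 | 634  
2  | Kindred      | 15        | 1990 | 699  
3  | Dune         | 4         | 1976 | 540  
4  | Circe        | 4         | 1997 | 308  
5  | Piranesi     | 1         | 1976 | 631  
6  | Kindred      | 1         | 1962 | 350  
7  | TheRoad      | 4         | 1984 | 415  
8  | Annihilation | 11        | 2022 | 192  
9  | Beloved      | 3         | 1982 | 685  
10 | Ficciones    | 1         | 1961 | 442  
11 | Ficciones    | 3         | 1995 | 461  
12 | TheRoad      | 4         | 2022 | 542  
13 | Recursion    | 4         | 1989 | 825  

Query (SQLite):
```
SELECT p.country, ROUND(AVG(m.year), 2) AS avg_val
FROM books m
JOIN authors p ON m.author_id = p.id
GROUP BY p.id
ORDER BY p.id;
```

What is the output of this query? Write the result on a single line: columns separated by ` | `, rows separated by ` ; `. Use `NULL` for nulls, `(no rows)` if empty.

Join each books row to its authors via author_id.
Group joined rows by authors.id; compute ROUND(AVG(m.year), 2) per group.
  1: ids {1, 5, 6, 10} → ROUND(AVG(m.year), 2)=1968.75
  3: ids {9, 11} → ROUND(AVG(m.year), 2)=1988.5
  4: ids {3, 4, 7, 12, 13} → ROUND(AVG(m.year), 2)=1993.6
  11: ids {8} → ROUND(AVG(m.year), 2)=2022
  15: ids {2} → ROUND(AVG(m.year), 2)=1990

USA | 1968.75 ; France | 1988.5 ; USA | 1993.6 ; Brazil | 2022 ; USA | 1990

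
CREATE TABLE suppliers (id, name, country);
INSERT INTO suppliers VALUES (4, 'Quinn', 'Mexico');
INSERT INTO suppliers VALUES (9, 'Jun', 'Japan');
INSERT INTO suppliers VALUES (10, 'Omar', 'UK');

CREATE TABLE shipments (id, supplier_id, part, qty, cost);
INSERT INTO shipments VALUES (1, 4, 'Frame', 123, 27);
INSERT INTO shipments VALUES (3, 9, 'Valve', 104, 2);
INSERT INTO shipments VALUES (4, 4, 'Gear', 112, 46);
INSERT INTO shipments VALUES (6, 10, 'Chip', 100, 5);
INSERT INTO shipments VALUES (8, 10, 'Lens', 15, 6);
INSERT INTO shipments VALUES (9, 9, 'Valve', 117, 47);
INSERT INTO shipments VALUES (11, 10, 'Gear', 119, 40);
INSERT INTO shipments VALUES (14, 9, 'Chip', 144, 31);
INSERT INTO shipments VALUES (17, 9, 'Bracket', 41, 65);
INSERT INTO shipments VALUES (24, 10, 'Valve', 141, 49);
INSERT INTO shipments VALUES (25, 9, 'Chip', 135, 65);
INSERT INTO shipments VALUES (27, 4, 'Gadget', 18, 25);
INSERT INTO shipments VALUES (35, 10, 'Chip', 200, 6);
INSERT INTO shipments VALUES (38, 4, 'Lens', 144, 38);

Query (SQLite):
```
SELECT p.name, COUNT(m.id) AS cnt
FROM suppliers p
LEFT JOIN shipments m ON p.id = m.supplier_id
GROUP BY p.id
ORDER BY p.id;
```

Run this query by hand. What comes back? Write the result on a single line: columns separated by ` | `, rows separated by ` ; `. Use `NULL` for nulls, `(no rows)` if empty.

LEFT JOIN keeps every suppliers row; unmatched ones get NULL for shipments columns.
Group by suppliers.id and compute COUNT(m.id). COUNT(col) of an all-NULL group is 0.
  4: ids {1, 4, 27, 38} → COUNT(m.id)=4
  9: ids {3, 9, 14, 17, 25} → COUNT(m.id)=5
  10: ids {6, 8, 11, 24, 35} → COUNT(m.id)=5

Quinn | 4 ; Jun | 5 ; Omar | 5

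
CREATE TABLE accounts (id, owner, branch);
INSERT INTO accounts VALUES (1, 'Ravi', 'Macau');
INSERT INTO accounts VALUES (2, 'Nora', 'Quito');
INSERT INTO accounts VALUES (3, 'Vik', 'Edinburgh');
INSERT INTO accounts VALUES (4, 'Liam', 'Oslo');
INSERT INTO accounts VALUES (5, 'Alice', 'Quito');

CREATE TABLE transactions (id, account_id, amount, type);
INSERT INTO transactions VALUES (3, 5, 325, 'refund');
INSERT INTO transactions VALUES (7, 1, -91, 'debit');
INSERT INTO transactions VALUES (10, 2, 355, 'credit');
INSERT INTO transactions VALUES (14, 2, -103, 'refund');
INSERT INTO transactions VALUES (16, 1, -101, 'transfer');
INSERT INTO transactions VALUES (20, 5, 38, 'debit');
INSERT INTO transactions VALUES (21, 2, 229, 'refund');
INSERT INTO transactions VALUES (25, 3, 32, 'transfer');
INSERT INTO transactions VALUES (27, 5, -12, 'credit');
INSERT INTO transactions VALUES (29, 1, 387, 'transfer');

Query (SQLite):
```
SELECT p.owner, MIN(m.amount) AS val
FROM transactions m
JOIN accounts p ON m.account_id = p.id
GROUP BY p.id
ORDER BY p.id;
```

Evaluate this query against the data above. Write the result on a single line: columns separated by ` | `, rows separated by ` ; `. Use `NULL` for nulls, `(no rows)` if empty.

Ravi | -101 ; Nora | -103 ; Vik | 32 ; Alice | -12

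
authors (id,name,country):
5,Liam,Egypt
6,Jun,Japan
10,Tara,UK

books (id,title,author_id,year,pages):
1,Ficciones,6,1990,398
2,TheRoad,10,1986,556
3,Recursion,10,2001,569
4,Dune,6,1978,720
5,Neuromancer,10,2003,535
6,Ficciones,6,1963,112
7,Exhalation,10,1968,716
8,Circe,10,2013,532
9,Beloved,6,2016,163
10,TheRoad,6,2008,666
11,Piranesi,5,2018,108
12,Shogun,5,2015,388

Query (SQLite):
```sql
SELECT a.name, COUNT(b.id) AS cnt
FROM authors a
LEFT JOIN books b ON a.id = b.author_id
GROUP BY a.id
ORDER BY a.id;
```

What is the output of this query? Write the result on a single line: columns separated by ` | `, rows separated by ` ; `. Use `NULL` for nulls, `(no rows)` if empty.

LEFT JOIN keeps every authors row; unmatched ones get NULL for books columns.
Group by authors.id and compute COUNT(b.id). COUNT(col) of an all-NULL group is 0.
  5: ids {11, 12} → COUNT(b.id)=2
  6: ids {1, 4, 6, 9, 10} → COUNT(b.id)=5
  10: ids {2, 3, 5, 7, 8} → COUNT(b.id)=5

Liam | 2 ; Jun | 5 ; Tara | 5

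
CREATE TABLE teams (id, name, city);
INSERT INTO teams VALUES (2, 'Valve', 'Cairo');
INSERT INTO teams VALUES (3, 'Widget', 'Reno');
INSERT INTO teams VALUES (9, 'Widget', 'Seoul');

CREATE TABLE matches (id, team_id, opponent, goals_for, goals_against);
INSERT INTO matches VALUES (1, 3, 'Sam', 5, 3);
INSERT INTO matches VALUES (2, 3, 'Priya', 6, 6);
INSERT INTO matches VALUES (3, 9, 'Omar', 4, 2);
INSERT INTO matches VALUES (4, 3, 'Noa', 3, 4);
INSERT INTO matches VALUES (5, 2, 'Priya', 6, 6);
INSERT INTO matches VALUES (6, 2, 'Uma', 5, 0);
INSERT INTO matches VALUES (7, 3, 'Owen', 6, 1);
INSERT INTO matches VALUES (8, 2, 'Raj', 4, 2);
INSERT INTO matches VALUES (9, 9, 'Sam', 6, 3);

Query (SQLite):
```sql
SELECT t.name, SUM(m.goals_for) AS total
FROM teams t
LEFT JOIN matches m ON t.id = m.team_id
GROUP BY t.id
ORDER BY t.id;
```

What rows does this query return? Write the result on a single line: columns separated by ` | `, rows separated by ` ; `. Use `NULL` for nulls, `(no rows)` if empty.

LEFT JOIN keeps every teams row; unmatched ones get NULL for matches columns.
Group by teams.id and compute SUM(m.goals_for). SUM over an all-NULL group is NULL.
  2: ids {5, 6, 8} → SUM(m.goals_for)=15
  3: ids {1, 2, 4, 7} → SUM(m.goals_for)=20
  9: ids {3, 9} → SUM(m.goals_for)=10

Valve | 15 ; Widget | 20 ; Widget | 10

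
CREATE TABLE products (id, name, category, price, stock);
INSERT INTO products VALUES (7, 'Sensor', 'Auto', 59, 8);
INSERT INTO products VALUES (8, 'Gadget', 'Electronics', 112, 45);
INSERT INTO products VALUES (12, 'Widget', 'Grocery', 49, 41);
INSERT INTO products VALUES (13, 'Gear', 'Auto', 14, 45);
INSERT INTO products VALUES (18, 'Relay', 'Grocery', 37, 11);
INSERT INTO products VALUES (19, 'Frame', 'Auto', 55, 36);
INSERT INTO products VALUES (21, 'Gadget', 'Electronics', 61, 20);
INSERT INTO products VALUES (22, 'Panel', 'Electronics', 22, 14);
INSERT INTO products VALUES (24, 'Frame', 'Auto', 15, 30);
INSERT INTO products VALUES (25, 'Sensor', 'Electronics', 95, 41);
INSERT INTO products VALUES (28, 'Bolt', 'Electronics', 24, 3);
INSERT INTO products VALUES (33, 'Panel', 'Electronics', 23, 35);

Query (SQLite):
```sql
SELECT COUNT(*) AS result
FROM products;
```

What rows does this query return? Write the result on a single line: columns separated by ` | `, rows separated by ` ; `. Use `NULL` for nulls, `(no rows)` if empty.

All stock values: [8, 45, 41, 45, 11, 36, 20, 14, 30, 41, 3, 35].
COUNT(*) counts rows → 12.

12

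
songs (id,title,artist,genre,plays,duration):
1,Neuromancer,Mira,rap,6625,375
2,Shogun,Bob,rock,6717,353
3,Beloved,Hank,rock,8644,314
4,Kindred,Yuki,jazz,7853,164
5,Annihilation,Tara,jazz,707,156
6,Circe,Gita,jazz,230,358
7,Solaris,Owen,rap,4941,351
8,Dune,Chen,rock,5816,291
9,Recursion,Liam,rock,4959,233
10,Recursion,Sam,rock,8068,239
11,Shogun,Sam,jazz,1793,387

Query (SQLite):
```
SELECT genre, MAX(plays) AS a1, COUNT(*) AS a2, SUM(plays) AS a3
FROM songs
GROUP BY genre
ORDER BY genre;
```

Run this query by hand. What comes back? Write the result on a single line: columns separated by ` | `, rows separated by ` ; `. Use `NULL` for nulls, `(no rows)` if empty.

Group songs by genre.
Per group compute: MAX(plays), COUNT(*), SUM(plays).
  jazz: ids {4, 5, 6, 11} → MAX(plays)=7853, COUNT(*)=4, SUM(plays)=10583
  rap: ids {1, 7} → MAX(plays)=6625, COUNT(*)=2, SUM(plays)=11566
  rock: ids {2, 3, 8, 9, 10} → MAX(plays)=8644, COUNT(*)=5, SUM(plays)=34204

jazz | 7853 | 4 | 10583 ; rap | 6625 | 2 | 11566 ; rock | 8644 | 5 | 34204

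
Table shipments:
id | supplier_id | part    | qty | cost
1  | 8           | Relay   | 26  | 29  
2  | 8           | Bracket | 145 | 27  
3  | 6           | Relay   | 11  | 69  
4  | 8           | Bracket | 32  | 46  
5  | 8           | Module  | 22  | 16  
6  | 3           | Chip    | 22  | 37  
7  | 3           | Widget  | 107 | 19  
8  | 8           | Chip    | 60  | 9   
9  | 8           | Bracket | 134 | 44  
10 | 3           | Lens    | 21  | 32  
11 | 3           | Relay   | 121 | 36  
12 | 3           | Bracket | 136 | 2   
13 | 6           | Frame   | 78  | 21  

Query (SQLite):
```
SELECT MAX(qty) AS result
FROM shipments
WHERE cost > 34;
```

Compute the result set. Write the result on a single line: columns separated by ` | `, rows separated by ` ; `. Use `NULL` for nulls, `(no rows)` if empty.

Rows where cost > 34 → qty values: [11, 32, 22, 134, 121].
MAX of non-NULL values = 134.

134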